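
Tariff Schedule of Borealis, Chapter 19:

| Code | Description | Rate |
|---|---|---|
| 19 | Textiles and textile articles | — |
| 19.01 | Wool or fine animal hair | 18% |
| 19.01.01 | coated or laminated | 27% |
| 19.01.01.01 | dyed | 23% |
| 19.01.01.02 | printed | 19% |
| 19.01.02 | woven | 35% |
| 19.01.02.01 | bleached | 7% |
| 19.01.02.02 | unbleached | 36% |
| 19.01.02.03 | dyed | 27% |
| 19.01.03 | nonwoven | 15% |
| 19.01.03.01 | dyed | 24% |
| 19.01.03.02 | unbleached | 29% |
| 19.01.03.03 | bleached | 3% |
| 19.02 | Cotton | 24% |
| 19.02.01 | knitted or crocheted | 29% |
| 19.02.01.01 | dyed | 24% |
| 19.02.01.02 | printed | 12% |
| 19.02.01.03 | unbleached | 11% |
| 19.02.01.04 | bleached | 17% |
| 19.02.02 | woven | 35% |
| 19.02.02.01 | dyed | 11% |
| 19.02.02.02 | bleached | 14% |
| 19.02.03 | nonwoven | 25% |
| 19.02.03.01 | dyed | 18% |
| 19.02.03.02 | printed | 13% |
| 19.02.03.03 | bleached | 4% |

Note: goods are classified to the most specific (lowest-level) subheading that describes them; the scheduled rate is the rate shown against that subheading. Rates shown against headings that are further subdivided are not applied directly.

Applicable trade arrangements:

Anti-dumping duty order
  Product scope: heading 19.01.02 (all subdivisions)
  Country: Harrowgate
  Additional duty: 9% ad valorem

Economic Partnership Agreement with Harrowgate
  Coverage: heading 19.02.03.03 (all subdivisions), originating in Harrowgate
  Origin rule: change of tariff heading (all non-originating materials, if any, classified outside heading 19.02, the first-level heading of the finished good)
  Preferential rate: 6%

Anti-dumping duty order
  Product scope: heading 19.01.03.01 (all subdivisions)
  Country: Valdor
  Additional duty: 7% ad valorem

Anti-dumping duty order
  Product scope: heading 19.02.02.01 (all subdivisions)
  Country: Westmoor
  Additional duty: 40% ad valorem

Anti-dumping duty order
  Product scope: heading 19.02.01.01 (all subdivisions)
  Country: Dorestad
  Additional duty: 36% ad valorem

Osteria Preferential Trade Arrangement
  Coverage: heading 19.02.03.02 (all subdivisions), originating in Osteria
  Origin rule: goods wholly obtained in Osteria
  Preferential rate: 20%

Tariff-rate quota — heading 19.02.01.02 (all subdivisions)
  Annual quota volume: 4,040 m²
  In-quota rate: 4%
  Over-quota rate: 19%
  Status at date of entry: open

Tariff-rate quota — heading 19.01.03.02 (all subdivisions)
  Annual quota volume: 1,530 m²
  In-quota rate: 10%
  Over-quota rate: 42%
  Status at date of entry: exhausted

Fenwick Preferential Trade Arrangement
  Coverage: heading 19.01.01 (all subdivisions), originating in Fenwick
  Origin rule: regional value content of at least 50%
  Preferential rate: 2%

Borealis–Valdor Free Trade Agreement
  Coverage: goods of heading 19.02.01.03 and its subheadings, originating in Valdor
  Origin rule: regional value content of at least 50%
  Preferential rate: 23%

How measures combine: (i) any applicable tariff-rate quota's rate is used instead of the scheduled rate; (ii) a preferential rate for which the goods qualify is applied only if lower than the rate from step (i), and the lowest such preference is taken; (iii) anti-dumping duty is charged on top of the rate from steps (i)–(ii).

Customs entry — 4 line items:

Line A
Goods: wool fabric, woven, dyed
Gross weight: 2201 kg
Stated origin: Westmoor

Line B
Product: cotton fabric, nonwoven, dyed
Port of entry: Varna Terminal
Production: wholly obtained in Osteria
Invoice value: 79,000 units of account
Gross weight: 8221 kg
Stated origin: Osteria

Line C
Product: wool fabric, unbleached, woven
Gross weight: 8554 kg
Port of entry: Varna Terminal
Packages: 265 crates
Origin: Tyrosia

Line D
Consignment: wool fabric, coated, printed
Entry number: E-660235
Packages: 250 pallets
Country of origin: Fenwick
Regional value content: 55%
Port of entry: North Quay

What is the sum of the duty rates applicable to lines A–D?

83%

Line A: wool → 19.01; woven → 19.01.02; dyed → 19.01.02.03. Scheduled 27%. No special measure applies. → 27%.
Line B: cotton → 19.02; nonwoven → 19.02.03; dyed → 19.02.03.01. Scheduled 18%. Osteria agreement on 19.02.03.02: 19.02.03.01 not covered. → 18%.
Line C: wool → 19.01; woven → 19.01.02; unbleached → 19.01.02.02. Scheduled 36%. No special measure applies. → 36%.
Line D: wool → 19.01; coated → 19.01.01; printed → 19.01.01.02. Scheduled 19%. Fenwick agreement on 19.01.01: RVC ≥ 50% → 2% available; preferential 2%. → 2%.
Sum: 27% + 18% + 36% + 2% = 83%.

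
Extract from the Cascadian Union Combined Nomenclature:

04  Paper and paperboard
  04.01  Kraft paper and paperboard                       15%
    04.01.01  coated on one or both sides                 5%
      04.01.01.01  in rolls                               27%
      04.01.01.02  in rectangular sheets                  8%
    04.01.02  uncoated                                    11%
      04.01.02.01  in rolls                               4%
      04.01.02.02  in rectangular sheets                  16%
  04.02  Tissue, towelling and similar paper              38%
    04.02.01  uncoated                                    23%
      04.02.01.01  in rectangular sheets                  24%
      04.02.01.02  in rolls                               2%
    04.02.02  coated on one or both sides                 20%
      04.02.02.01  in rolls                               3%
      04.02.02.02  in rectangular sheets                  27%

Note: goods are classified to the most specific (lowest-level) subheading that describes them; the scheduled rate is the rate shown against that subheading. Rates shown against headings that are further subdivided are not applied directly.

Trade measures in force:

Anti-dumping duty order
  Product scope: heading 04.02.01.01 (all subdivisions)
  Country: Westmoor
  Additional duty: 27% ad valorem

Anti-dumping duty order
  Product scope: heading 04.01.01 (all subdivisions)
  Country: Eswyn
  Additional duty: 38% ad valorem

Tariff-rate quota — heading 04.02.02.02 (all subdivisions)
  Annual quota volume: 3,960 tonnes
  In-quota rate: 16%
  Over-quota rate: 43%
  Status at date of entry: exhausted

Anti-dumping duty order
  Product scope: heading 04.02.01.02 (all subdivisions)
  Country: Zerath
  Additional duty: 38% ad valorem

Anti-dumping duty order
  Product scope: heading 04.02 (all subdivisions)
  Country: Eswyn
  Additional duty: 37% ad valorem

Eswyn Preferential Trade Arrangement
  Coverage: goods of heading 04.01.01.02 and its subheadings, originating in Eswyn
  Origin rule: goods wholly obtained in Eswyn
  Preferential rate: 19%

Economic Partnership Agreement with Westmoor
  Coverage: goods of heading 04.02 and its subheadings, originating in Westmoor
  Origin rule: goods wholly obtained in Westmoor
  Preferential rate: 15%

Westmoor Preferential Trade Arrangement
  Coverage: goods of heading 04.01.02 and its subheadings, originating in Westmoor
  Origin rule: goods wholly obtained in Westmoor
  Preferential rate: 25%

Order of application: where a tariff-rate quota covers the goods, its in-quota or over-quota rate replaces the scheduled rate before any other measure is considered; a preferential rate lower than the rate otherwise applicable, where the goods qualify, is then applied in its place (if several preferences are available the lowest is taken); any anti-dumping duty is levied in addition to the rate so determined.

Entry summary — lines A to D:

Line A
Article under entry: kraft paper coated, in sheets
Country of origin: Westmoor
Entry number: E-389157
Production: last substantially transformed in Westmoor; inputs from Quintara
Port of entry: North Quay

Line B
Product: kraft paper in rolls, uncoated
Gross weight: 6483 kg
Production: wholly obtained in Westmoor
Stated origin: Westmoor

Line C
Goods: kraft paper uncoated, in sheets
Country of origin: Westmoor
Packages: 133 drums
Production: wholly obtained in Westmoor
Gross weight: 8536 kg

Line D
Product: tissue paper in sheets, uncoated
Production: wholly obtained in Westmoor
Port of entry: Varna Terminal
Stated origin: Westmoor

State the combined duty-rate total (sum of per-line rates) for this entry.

70%

Line A: kraft paper → 04.01; coated → 04.01.01; in sheets → 04.01.01.02. Scheduled 8%. Westmoor agreement on 04.02: 04.01.01.02 not covered; Westmoor agreement on 04.01.02: 04.01.01.02 not covered. → 8%.
Line B: kraft paper → 04.01; uncoated → 04.01.02; in rolls → 04.01.02.01. Scheduled 4%. Westmoor agreement on 04.02: 04.01.02.01 not covered; Westmoor agreement on 04.01.02: wholly obtained → 25% available; preference 25% not lower than 4% → no reduction. → 4%.
Line C: kraft paper → 04.01; uncoated → 04.01.02; in sheets → 04.01.02.02. Scheduled 16%. Westmoor agreement on 04.02: 04.01.02.02 not covered; Westmoor agreement on 04.01.02: wholly obtained → 25% available; preference 25% not lower than 16% → no reduction. → 16%.
Line D: tissue paper → 04.02; uncoated → 04.02.01; in sheets → 04.02.01.01. Scheduled 24%. Westmoor agreement on 04.02: wholly obtained → 15% available; Westmoor agreement on 04.01.02: 04.02.01.01 not covered; preferential 15%; anti-dumping (Westmoor, 04.02.01.01): +27%; total 15% + 27% = 42%. → 42%.
Sum: 8% + 4% + 16% + 42% = 70%.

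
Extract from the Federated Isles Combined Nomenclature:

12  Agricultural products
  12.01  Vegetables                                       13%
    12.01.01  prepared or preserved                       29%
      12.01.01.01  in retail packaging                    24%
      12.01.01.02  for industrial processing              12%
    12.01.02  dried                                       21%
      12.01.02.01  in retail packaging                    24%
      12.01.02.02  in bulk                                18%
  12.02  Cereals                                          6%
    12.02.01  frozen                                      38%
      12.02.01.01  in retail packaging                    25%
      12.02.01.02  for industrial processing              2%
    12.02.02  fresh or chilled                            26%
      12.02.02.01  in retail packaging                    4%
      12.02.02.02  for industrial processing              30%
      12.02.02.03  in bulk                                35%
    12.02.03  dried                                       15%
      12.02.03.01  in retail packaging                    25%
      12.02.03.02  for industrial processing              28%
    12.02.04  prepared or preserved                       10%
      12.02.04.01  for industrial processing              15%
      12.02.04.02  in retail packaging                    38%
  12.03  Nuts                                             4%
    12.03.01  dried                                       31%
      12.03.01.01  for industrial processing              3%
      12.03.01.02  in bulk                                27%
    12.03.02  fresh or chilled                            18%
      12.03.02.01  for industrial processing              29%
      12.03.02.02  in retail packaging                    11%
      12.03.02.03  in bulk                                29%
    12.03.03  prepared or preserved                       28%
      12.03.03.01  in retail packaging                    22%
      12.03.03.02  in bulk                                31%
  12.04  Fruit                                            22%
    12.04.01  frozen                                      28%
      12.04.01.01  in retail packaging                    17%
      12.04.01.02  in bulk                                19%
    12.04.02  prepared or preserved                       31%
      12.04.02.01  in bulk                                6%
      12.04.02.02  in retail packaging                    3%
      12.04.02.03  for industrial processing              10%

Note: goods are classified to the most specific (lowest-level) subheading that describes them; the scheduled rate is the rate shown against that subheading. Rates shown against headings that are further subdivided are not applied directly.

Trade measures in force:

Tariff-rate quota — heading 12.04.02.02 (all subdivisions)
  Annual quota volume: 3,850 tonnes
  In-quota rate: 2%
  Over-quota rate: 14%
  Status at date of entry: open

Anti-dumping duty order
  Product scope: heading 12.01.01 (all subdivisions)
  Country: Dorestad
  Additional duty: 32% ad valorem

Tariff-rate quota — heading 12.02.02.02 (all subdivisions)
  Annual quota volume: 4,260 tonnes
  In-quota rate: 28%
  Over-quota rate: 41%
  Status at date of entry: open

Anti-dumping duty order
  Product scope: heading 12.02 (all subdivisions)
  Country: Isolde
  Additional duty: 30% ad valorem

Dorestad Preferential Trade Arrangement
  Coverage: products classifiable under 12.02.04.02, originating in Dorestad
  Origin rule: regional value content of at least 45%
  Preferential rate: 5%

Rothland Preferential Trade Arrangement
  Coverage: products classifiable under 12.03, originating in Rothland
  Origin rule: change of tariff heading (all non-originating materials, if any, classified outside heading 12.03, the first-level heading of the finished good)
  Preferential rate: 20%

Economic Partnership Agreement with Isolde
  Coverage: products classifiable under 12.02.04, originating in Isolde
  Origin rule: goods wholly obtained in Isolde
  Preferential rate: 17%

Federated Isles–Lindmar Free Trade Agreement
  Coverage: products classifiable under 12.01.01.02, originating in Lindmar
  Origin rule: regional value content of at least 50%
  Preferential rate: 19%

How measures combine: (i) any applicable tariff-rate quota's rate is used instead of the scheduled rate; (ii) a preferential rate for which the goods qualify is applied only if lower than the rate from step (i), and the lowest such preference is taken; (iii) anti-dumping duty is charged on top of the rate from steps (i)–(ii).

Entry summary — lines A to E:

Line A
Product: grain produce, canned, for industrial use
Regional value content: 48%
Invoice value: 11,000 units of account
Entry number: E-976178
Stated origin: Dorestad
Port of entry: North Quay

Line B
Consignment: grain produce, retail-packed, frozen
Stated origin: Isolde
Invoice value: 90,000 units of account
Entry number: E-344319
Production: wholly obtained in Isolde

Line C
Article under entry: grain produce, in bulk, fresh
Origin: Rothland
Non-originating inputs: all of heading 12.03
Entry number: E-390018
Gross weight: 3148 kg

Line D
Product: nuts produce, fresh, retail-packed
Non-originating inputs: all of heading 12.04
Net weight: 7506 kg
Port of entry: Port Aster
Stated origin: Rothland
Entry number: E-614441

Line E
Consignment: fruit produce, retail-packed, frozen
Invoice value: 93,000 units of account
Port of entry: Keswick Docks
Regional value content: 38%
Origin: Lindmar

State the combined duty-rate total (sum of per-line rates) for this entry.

133%

Line A: grain → 12.02; canned → 12.02.04; for industrial use → 12.02.04.01. Scheduled 15%. Dorestad agreement on 12.02.04.02: 12.02.04.01 not covered. → 15%.
Line B: grain → 12.02; frozen → 12.02.01; retail-packed → 12.02.01.01. Scheduled 25%. Isolde agreement on 12.02.04: 12.02.01.01 not covered; anti-dumping (Isolde, 12.02): +30%; total 25% + 30% = 55%. → 55%.
Line C: grain → 12.02; fresh → 12.02.02; in bulk → 12.02.02.03. Scheduled 35%. Rothland agreement on 12.03: 12.02.02.03 not covered. → 35%.
Line D: nuts → 12.03; fresh → 12.03.02; retail-packed → 12.03.02.02. Scheduled 11%. Rothland agreement on 12.03: CTH met → 20% available; preference 20% not lower than 11% → no reduction. → 11%.
Line E: fruit → 12.04; frozen → 12.04.01; retail-packed → 12.04.01.01. Scheduled 17%. Lindmar agreement on 12.01.01.02: 12.04.01.01 not covered. → 17%.
Sum: 15% + 55% + 35% + 11% + 17% = 133%.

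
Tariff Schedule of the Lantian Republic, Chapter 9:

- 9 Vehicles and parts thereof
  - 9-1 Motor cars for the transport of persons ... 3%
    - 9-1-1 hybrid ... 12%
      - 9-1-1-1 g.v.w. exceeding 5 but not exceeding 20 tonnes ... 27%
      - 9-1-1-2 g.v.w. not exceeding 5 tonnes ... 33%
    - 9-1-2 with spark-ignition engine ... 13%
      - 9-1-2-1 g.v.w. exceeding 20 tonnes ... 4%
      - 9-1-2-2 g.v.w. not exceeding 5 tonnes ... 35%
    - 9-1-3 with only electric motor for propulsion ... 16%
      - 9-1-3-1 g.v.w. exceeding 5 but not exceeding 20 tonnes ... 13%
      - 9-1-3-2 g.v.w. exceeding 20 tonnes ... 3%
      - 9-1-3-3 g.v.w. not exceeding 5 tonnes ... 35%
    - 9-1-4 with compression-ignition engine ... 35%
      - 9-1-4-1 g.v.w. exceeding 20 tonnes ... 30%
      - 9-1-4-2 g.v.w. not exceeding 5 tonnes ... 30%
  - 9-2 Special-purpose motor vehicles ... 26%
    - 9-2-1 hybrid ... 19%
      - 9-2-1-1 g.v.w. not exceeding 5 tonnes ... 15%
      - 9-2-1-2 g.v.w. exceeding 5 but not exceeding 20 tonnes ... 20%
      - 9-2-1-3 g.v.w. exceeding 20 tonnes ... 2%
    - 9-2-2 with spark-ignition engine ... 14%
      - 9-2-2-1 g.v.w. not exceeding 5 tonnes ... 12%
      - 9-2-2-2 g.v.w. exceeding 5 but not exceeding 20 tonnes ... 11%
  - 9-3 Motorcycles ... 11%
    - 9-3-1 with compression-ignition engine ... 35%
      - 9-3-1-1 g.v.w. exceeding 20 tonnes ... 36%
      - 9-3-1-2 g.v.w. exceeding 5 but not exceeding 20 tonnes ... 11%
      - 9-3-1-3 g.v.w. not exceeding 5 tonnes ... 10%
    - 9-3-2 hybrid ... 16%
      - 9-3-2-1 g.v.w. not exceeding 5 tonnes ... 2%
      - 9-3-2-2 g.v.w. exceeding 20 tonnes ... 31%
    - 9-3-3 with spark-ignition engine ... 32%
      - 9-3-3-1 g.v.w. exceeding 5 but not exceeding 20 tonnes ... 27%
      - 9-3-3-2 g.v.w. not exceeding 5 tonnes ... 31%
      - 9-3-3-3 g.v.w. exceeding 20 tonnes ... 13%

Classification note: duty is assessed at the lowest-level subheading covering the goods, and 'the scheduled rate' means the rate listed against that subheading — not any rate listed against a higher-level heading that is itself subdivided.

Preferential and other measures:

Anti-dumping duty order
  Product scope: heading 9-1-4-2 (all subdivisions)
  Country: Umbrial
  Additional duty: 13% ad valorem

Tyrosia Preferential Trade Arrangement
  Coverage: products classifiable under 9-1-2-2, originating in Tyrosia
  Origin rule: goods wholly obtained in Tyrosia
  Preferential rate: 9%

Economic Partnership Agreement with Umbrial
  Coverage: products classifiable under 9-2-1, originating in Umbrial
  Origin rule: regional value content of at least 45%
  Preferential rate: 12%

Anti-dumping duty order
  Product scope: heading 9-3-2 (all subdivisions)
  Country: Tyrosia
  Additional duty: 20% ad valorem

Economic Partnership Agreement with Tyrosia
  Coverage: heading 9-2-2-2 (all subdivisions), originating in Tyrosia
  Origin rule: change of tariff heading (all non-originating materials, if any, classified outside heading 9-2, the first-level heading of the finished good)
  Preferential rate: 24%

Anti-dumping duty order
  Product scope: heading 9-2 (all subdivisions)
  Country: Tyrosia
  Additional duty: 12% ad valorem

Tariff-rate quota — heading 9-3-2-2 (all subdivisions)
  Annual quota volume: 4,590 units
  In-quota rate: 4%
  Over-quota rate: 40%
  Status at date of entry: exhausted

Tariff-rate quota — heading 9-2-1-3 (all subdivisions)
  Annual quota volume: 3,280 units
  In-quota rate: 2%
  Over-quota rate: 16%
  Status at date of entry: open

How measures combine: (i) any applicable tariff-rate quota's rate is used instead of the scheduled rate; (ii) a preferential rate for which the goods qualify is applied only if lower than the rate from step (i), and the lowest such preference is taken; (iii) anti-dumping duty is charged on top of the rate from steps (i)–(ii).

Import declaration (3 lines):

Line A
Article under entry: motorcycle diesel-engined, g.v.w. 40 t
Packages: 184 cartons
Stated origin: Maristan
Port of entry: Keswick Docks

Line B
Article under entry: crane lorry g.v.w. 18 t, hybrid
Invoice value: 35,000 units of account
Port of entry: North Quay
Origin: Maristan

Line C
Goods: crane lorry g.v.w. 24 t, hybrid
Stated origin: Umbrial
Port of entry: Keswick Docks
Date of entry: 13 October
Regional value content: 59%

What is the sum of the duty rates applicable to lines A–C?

58%

Line A: motorcycle → 9-3; diesel-engined → 9-3-1; g.v.w. 40 t → 9-3-1-1. Scheduled 36%. No special measure applies. → 36%.
Line B: crane lorry → 9-2; hybrid → 9-2-1; g.v.w. 18 t → 9-2-1-2. Scheduled 20%. No special measure applies. → 20%.
Line C: crane lorry → 9-2; hybrid → 9-2-1; g.v.w. 24 t → 9-2-1-3. Scheduled 2%. quota on 9-2-1-3 open → in-quota 2%; Umbrial agreement on 9-2-1: RVC ≥ 45% → 12% available; preference 12% not lower than 2% → no reduction. → 2%.
Sum: 36% + 20% + 2% = 58%.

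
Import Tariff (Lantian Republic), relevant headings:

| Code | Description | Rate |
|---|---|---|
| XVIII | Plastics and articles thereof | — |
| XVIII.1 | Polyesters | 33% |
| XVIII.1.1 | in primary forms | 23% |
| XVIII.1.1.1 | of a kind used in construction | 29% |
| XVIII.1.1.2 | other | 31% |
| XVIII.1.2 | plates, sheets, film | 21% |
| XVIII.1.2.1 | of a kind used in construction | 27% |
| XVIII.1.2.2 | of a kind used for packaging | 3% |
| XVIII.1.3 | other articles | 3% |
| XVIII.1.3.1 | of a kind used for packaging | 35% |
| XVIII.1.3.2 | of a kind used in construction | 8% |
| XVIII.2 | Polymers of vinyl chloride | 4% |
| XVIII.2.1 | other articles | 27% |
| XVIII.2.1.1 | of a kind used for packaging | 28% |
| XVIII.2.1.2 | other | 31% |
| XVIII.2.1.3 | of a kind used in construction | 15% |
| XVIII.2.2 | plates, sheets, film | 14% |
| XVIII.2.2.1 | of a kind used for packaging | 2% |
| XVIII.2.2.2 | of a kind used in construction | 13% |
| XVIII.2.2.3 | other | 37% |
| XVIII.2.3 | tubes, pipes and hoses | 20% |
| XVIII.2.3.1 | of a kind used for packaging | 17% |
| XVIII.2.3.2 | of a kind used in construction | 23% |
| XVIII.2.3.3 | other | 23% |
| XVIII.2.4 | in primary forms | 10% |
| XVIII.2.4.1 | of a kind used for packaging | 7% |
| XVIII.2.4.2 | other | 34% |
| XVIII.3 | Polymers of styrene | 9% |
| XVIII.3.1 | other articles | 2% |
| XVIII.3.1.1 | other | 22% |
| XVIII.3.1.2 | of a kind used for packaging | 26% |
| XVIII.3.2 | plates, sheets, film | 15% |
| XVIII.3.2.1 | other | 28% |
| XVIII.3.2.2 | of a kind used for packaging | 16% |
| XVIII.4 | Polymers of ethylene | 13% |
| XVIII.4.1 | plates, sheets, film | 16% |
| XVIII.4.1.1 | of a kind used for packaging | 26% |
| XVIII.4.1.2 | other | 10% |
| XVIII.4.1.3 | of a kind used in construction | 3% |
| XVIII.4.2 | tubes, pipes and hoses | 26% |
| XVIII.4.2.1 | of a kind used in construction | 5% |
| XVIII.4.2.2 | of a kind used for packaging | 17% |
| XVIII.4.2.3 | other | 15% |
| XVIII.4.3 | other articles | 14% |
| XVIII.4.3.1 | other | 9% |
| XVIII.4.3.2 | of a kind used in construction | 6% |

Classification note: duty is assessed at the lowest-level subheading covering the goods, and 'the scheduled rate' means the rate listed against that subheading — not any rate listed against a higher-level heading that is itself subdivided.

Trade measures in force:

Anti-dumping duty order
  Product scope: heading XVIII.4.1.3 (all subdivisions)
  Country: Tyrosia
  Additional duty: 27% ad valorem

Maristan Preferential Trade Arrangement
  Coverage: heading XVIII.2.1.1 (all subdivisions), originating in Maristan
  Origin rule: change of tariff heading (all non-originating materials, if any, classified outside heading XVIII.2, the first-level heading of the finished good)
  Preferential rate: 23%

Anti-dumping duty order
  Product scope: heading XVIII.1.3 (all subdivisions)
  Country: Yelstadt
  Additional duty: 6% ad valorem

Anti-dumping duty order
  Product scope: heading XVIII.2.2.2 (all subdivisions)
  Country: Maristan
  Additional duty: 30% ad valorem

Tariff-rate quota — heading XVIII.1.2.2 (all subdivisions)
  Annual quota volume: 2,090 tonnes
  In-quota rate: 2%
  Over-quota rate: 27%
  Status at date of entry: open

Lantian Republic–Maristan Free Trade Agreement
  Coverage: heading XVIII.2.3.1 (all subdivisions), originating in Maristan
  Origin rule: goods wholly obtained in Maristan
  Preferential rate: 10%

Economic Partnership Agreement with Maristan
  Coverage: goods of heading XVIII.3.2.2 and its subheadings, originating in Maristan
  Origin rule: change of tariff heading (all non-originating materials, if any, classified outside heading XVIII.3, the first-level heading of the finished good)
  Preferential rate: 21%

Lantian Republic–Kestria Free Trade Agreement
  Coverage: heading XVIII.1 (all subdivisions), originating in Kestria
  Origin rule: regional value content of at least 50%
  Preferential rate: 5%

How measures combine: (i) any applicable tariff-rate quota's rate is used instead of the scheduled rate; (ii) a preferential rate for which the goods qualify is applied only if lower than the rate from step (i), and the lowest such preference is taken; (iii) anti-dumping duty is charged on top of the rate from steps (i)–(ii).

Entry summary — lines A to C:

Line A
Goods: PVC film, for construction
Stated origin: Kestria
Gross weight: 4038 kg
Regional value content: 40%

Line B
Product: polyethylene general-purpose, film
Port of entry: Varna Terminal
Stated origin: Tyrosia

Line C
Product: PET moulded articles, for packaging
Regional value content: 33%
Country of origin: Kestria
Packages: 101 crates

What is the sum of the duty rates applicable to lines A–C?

Line A: PVC → XVIII.2; film → XVIII.2.2; for construction → XVIII.2.2.2. Scheduled 13%. Kestria agreement on XVIII.1: XVIII.2.2.2 not covered. → 13%.
Line B: polyethylene → XVIII.4; film → XVIII.4.1; general-purpose → XVIII.4.1.2. Scheduled 10%. No special measure applies. → 10%.
Line C: PET → XVIII.1; moulded articles → XVIII.1.3; for packaging → XVIII.1.3.1. Scheduled 35%. Kestria agreement on XVIII.1: RVC < 50%. → 35%.
Sum: 13% + 10% + 35% = 58%.

58%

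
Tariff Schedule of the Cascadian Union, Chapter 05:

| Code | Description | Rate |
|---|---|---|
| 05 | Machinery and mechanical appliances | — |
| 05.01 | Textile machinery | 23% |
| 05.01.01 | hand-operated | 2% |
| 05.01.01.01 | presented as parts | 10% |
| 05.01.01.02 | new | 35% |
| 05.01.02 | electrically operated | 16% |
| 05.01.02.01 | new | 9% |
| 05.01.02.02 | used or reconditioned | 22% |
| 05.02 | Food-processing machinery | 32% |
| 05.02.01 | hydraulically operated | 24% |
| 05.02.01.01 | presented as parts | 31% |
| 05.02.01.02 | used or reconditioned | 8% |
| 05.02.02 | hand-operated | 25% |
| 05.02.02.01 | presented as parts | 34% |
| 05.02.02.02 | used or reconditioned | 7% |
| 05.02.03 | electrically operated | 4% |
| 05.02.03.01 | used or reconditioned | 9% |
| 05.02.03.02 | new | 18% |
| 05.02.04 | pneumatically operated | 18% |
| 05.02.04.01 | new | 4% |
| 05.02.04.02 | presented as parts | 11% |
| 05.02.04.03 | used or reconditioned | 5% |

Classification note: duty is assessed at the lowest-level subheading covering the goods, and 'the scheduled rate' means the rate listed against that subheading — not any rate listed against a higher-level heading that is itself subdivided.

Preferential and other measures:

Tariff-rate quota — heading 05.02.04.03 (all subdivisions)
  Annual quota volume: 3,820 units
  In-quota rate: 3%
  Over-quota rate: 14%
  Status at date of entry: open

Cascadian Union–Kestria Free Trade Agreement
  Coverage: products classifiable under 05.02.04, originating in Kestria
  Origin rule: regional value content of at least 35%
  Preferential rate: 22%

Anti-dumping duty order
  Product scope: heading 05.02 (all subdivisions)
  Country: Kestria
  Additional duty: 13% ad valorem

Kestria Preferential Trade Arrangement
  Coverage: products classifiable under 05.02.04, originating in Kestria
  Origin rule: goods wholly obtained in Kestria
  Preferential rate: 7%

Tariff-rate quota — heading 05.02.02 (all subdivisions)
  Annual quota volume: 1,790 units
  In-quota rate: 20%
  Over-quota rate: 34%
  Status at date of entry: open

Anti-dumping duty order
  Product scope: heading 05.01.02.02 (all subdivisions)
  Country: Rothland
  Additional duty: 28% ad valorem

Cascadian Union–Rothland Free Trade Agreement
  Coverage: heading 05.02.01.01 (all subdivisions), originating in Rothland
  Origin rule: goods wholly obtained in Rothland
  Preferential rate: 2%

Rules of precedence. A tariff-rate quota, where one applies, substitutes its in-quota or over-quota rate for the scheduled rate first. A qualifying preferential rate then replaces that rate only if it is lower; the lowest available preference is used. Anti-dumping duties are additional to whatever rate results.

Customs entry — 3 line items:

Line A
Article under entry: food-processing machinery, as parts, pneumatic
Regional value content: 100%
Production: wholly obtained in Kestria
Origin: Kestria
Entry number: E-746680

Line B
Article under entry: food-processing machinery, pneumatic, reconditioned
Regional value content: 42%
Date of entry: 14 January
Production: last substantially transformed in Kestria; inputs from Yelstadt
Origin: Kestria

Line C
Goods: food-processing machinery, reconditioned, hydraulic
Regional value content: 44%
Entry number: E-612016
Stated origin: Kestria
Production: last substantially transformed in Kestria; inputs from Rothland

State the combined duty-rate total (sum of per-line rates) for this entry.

Line A: food-processing → 05.02; pneumatic → 05.02.04; as parts → 05.02.04.02. Scheduled 11%. Kestria agreement on 05.02.04: RVC ≥ 35% → 22% available; Kestria agreement on 05.02.04: wholly obtained → 7% available; preferential 7%; anti-dumping (Kestria, 05.02): +13%; total 7% + 13% = 20%. → 20%.
Line B: food-processing → 05.02; pneumatic → 05.02.04; reconditioned → 05.02.04.03. Scheduled 5%. quota on 05.02.04.03 open → in-quota 3%; Kestria agreement on 05.02.04: RVC ≥ 35% → 22% available; Kestria agreement on 05.02.04: not wholly obtained; preference 22% not lower than 3% → no reduction; anti-dumping (Kestria, 05.02): +13%; total 3% + 13% = 16%. → 16%.
Line C: food-processing → 05.02; hydraulic → 05.02.01; reconditioned → 05.02.01.02. Scheduled 8%. Kestria agreement on 05.02.04: 05.02.01.02 not covered; Kestria agreement on 05.02.04: 05.02.01.02 not covered; anti-dumping (Kestria, 05.02): +13%; total 8% + 13% = 21%. → 21%.
Sum: 20% + 16% + 21% = 57%.

57%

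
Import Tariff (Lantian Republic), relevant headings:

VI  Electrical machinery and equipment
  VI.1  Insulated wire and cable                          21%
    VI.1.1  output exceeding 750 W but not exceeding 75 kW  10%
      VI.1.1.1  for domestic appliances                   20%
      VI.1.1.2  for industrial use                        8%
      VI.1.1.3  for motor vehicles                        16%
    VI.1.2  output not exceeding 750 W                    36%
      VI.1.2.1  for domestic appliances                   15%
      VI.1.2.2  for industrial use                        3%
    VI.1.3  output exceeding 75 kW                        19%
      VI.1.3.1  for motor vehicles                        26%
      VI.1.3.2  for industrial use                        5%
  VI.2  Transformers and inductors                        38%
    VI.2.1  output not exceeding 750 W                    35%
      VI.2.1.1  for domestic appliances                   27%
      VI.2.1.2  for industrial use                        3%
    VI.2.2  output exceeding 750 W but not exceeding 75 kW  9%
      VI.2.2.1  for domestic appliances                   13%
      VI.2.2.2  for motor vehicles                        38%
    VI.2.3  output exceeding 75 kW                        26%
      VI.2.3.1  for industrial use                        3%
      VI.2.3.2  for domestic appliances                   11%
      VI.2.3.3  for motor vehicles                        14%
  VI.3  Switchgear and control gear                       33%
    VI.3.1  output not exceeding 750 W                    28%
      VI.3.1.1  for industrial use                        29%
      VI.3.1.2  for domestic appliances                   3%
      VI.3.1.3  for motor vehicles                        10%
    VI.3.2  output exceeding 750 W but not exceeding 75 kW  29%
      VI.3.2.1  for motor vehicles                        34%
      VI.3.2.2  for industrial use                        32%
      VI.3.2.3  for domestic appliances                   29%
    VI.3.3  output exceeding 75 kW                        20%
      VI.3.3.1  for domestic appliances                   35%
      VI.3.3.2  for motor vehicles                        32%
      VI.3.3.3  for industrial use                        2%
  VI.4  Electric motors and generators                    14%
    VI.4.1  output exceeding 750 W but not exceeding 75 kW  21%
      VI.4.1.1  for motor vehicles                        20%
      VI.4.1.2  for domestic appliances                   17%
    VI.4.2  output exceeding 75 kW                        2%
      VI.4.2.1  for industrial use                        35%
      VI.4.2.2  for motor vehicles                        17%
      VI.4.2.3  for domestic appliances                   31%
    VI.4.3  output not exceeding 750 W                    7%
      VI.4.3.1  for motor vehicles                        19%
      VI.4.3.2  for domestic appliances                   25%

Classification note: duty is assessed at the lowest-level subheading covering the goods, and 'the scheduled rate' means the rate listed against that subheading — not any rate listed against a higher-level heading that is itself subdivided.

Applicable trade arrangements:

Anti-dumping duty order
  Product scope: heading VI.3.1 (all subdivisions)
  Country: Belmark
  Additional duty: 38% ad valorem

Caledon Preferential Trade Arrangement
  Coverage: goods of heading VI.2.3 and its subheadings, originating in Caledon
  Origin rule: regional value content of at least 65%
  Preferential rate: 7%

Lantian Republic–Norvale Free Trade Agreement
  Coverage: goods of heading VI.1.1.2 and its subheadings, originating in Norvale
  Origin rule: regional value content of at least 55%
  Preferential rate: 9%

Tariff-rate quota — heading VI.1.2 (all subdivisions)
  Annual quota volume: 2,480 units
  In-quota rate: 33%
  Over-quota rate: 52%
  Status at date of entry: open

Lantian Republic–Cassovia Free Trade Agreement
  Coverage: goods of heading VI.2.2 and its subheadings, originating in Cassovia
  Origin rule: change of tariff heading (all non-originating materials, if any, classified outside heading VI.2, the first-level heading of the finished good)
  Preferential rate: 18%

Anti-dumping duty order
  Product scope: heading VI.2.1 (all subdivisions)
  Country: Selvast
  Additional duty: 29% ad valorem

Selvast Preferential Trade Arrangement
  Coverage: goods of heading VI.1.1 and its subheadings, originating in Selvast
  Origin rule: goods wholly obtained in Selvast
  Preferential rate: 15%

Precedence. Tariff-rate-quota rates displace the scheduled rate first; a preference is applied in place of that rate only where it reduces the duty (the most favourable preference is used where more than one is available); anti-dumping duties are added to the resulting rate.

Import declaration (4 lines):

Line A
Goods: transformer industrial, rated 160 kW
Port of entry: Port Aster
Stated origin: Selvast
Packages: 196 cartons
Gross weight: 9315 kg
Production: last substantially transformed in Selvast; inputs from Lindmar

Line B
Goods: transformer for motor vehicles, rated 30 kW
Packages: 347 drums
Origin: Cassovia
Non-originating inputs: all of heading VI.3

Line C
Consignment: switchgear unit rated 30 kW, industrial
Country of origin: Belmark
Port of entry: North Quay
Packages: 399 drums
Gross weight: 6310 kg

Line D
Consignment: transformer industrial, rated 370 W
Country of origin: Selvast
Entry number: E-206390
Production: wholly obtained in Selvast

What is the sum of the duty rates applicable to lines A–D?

Line A: transformer → VI.2; rated 160 kW → VI.2.3; industrial → VI.2.3.1. Scheduled 3%. Selvast agreement on VI.1.1: VI.2.3.1 not covered. → 3%.
Line B: transformer → VI.2; rated 30 kW → VI.2.2; for motor vehicles → VI.2.2.2. Scheduled 38%. Cassovia agreement on VI.2.2: CTH met → 18% available; preferential 18%. → 18%.
Line C: switchgear unit → VI.3; rated 30 kW → VI.3.2; industrial → VI.3.2.2. Scheduled 32%. No special measure applies. → 32%.
Line D: transformer → VI.2; rated 370 W → VI.2.1; industrial → VI.2.1.2. Scheduled 3%. Selvast agreement on VI.1.1: VI.2.1.2 not covered; anti-dumping (Selvast, VI.2.1): +29%; total 3% + 29% = 32%. → 32%.
Sum: 3% + 18% + 32% + 32% = 85%.

85%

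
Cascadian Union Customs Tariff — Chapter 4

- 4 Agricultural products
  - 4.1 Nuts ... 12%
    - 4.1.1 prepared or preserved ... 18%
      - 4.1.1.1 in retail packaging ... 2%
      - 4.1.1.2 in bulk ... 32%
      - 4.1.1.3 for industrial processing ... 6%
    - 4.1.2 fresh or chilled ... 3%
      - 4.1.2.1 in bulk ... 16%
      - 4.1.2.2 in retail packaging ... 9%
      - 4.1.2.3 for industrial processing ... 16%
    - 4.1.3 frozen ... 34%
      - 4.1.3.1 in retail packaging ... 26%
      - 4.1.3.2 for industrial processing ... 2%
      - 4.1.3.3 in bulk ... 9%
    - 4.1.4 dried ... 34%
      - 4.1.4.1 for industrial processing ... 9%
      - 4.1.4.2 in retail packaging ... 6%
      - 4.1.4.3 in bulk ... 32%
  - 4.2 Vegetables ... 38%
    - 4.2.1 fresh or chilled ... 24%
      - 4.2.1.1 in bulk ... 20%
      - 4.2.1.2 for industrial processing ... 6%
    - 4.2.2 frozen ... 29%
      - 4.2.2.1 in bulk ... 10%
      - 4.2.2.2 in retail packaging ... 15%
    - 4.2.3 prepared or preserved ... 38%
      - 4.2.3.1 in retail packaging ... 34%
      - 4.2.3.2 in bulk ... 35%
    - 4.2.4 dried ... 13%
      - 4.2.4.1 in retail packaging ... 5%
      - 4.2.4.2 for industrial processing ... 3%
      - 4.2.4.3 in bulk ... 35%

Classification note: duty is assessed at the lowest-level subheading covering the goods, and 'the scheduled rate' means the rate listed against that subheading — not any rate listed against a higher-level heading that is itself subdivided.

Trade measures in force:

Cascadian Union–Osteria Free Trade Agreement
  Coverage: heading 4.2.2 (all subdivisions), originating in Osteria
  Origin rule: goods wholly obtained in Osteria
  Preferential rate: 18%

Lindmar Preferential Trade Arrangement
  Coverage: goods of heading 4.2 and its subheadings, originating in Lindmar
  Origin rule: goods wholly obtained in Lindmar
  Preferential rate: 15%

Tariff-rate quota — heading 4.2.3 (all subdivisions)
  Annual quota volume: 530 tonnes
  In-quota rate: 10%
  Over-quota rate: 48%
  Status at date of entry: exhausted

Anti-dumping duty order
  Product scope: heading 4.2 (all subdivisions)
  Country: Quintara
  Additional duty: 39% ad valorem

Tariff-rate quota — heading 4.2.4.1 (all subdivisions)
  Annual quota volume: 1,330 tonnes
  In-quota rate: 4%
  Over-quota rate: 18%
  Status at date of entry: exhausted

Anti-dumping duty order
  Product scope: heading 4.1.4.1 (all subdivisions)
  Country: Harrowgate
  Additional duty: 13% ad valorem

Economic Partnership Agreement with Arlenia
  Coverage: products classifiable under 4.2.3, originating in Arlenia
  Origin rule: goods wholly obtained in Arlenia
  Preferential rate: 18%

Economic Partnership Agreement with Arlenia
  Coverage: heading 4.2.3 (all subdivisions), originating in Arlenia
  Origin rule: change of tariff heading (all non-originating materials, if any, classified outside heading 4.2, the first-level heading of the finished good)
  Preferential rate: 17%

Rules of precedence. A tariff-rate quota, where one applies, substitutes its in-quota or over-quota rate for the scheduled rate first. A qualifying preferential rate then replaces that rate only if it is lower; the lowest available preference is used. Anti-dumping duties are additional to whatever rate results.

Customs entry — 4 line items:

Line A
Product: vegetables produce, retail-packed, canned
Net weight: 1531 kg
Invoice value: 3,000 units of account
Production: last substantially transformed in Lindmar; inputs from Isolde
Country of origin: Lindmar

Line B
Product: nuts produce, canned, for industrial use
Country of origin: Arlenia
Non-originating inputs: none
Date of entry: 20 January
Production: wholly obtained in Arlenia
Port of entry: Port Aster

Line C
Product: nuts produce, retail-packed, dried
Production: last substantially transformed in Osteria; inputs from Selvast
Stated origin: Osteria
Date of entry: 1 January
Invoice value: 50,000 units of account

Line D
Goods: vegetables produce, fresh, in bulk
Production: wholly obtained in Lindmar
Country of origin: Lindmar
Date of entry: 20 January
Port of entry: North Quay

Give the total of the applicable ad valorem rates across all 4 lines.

75%

Line A: vegetables → 4.2; canned → 4.2.3; retail-packed → 4.2.3.1. Scheduled 34%. quota on 4.2.3 exhausted → over-quota 48%; Lindmar agreement on 4.2: not wholly obtained. → 48%.
Line B: nuts → 4.1; canned → 4.1.1; for industrial use → 4.1.1.3. Scheduled 6%. Arlenia agreement on 4.2.3: 4.1.1.3 not covered; Arlenia agreement on 4.2.3: 4.1.1.3 not covered. → 6%.
Line C: nuts → 4.1; dried → 4.1.4; retail-packed → 4.1.4.2. Scheduled 6%. Osteria agreement on 4.2.2: 4.1.4.2 not covered. → 6%.
Line D: vegetables → 4.2; fresh → 4.2.1; in bulk → 4.2.1.1. Scheduled 20%. Lindmar agreement on 4.2: wholly obtained → 15% available; preferential 15%. → 15%.
Sum: 48% + 6% + 6% + 15% = 75%.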